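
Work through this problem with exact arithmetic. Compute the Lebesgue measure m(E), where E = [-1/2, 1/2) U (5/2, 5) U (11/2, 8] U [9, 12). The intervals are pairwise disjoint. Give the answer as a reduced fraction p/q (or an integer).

For pairwise disjoint intervals, m(union_i I_i) = sum_i m(I_i),
and m is invariant under swapping open/closed endpoints (single points have measure 0).
So m(E) = sum_i (b_i - a_i).
  I_1 has length 1/2 - (-1/2) = 1.
  I_2 has length 5 - 5/2 = 5/2.
  I_3 has length 8 - 11/2 = 5/2.
  I_4 has length 12 - 9 = 3.
Summing:
  m(E) = 1 + 5/2 + 5/2 + 3 = 9.

9


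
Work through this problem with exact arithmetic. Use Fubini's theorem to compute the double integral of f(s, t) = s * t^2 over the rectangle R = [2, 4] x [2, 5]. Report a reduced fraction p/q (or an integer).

f(s, t) is a tensor product of a function of s and a function of t, and both factors are bounded continuous (hence Lebesgue integrable) on the rectangle, so Fubini's theorem applies:
  integral_R f d(m x m) = (integral_a1^b1 s ds) * (integral_a2^b2 t^2 dt).
Inner integral in s: integral_{2}^{4} s ds = (4^2 - 2^2)/2
  = 6.
Inner integral in t: integral_{2}^{5} t^2 dt = (5^3 - 2^3)/3
  = 39.
Product: (6) * (39) = 234.

234


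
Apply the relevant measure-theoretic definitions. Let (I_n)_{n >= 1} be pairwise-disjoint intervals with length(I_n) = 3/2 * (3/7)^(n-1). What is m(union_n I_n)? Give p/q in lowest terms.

By countable additivity of the Lebesgue measure on pairwise disjoint measurable sets,
  m(union_{n >= 1} I_n) = sum_{n >= 1} m(I_n) = sum_{n >= 1} a * r^(n-1),
  with a = 3/2 and r = 3/7.
Since 0 < r = 3/7 < 1, the geometric series converges:
  sum_{n >= 1} a * r^(n-1) = a / (1 - r).
  = 3/2 / (1 - 3/7)
  = 3/2 / (4/7)
  = 21/8.

21/8


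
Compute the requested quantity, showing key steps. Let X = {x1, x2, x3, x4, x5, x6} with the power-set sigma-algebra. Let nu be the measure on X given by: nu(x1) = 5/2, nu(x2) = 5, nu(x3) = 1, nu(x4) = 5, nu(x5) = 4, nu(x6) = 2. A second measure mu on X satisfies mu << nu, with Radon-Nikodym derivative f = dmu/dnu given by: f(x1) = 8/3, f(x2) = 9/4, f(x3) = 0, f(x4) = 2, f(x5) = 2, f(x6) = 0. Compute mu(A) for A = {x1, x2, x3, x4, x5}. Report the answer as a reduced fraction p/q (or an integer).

By the defining property of the Radon-Nikodym derivative, for every measurable set A,
  mu(A) = integral_A f dnu.
Since nu is a discrete measure concentrated on the atoms of X, the integral over A reduces to the sum
  mu(A) = sum_{x in A} f(x) * nu({x}).
Computing each term:
  x1: f(x1) * nu(x1) = 8/3 * 5/2 = 20/3.
  x2: f(x2) * nu(x2) = 9/4 * 5 = 45/4.
  x3: f(x3) * nu(x3) = 0 * 1 = 0.
  x4: f(x4) * nu(x4) = 2 * 5 = 10.
  x5: f(x5) * nu(x5) = 2 * 4 = 8.
Summing: mu(A) = 20/3 + 45/4 + 0 + 10 + 8 = 431/12.

431/12


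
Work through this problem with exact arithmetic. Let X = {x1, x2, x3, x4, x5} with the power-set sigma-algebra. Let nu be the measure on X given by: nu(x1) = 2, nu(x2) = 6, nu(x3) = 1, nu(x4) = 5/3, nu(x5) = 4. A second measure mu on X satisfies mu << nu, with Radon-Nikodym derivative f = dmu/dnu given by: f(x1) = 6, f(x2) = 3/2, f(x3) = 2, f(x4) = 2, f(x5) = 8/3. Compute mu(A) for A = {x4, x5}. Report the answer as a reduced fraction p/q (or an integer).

By the defining property of the Radon-Nikodym derivative, for every measurable set A,
  mu(A) = integral_A f dnu.
Since nu is a discrete measure concentrated on the atoms of X, the integral over A reduces to the sum
  mu(A) = sum_{x in A} f(x) * nu({x}).
Computing each term:
  x4: f(x4) * nu(x4) = 2 * 5/3 = 10/3.
  x5: f(x5) * nu(x5) = 8/3 * 4 = 32/3.
Summing: mu(A) = 10/3 + 32/3 = 14.

14


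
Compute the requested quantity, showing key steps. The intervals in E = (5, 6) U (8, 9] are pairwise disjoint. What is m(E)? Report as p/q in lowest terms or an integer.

For pairwise disjoint intervals, m(union_i I_i) = sum_i m(I_i),
and m is invariant under swapping open/closed endpoints (single points have measure 0).
So m(E) = sum_i (b_i - a_i).
  I_1 has length 6 - 5 = 1.
  I_2 has length 9 - 8 = 1.
Summing:
  m(E) = 1 + 1 = 2.

2


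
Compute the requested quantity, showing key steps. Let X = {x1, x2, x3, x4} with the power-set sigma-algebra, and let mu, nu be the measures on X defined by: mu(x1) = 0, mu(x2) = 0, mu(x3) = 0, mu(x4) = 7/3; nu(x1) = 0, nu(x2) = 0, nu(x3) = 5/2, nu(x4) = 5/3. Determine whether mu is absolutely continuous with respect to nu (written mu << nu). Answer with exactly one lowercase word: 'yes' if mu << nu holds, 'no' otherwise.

mu << nu means: every nu-null measurable set is also mu-null; equivalently, for every atom x, if nu({x}) = 0 then mu({x}) = 0.
Checking each atom:
  x1: nu = 0, mu = 0 -> consistent with mu << nu.
  x2: nu = 0, mu = 0 -> consistent with mu << nu.
  x3: nu = 5/2 > 0 -> no constraint.
  x4: nu = 5/3 > 0 -> no constraint.
No atom violates the condition. Therefore mu << nu.

yes


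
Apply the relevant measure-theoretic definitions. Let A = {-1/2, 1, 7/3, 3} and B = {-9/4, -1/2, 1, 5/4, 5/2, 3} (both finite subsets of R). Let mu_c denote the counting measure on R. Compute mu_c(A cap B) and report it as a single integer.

Counting measure on a finite set equals cardinality. mu_c(A cap B) = |A cap B| (elements appearing in both).
Enumerating the elements of A that also lie in B gives 3 element(s).
So mu_c(A cap B) = 3.

3


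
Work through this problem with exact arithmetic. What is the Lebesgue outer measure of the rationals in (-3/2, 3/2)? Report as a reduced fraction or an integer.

The set Q cap (-3/2, 3/2) is countable (a subset of the countable set Q). Lebesgue outer measure of any countable set is 0: each singleton {q} has m*({q}) = 0, and by countable subadditivity m*(union_k {q_k}) <= sum_k m*({q_k}) = sum_k 0 = 0. The reverse inequality m*(E) >= 0 is automatic. So m*(Q cap (-3/2, 3/2)) = 0.

0


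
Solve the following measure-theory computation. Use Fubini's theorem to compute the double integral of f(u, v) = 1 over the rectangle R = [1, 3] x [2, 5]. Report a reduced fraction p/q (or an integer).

f(u, v) is a tensor product of a function of u and a function of v, and both factors are bounded continuous (hence Lebesgue integrable) on the rectangle, so Fubini's theorem applies:
  integral_R f d(m x m) = (integral_a1^b1 1 du) * (integral_a2^b2 1 dv).
Inner integral in u: integral_{1}^{3} 1 du = (3^1 - 1^1)/1
  = 2.
Inner integral in v: integral_{2}^{5} 1 dv = (5^1 - 2^1)/1
  = 3.
Product: (2) * (3) = 6.

6


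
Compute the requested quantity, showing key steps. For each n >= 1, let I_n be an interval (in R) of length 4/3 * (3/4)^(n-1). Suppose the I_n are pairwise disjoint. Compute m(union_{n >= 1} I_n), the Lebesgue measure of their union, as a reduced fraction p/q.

By countable additivity of the Lebesgue measure on pairwise disjoint measurable sets,
  m(union_{n >= 1} I_n) = sum_{n >= 1} m(I_n) = sum_{n >= 1} a * r^(n-1),
  with a = 4/3 and r = 3/4.
Since 0 < r = 3/4 < 1, the geometric series converges:
  sum_{n >= 1} a * r^(n-1) = a / (1 - r).
  = 4/3 / (1 - 3/4)
  = 4/3 / (1/4)
  = 16/3.

16/3


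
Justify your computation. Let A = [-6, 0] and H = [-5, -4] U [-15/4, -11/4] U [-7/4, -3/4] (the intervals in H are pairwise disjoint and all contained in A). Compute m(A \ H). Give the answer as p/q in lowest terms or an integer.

The ambient interval has length m(A) = 0 - (-6) = 6.
Since the holes are disjoint and sit inside A, by finite additivity
  m(H) = sum_i (b_i - a_i), and m(A \ H) = m(A) - m(H).
Computing the hole measures:
  m(H_1) = -4 - (-5) = 1.
  m(H_2) = -11/4 - (-15/4) = 1.
  m(H_3) = -3/4 - (-7/4) = 1.
Summed: m(H) = 1 + 1 + 1 = 3.
So m(A \ H) = 6 - 3 = 3.

3


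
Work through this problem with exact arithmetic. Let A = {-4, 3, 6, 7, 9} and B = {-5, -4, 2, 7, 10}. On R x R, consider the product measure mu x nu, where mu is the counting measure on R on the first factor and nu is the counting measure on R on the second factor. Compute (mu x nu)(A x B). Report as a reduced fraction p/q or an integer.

For a measurable rectangle A x B, the product measure satisfies
  (mu x nu)(A x B) = mu(A) * nu(B).
  mu(A) = 5.
  nu(B) = 5.
  (mu x nu)(A x B) = 5 * 5 = 25.

25


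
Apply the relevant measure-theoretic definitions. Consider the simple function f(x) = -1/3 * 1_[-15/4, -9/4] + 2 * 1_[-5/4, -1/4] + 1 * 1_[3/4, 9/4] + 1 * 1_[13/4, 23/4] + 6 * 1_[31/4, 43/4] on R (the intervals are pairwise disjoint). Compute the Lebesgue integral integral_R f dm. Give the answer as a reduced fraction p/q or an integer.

For a simple function f = sum_i c_i * 1_{A_i} with disjoint A_i,
  integral f dm = sum_i c_i * m(A_i).
Lengths of the A_i:
  m(A_1) = -9/4 - (-15/4) = 3/2.
  m(A_2) = -1/4 - (-5/4) = 1.
  m(A_3) = 9/4 - 3/4 = 3/2.
  m(A_4) = 23/4 - 13/4 = 5/2.
  m(A_5) = 43/4 - 31/4 = 3.
Contributions c_i * m(A_i):
  (-1/3) * (3/2) = -1/2.
  (2) * (1) = 2.
  (1) * (3/2) = 3/2.
  (1) * (5/2) = 5/2.
  (6) * (3) = 18.
Total: -1/2 + 2 + 3/2 + 5/2 + 18 = 47/2.

47/2


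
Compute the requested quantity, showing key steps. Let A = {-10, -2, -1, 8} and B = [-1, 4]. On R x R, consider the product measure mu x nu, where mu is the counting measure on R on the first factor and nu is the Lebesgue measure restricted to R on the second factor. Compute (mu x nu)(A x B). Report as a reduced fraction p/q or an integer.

For a measurable rectangle A x B, the product measure satisfies
  (mu x nu)(A x B) = mu(A) * nu(B).
  mu(A) = 4.
  nu(B) = 5.
  (mu x nu)(A x B) = 4 * 5 = 20.

20


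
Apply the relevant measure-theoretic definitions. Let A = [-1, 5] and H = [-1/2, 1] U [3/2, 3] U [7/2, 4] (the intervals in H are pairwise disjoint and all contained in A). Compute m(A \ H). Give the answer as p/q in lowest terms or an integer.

The ambient interval has length m(A) = 5 - (-1) = 6.
Since the holes are disjoint and sit inside A, by finite additivity
  m(H) = sum_i (b_i - a_i), and m(A \ H) = m(A) - m(H).
Computing the hole measures:
  m(H_1) = 1 - (-1/2) = 3/2.
  m(H_2) = 3 - 3/2 = 3/2.
  m(H_3) = 4 - 7/2 = 1/2.
Summed: m(H) = 3/2 + 3/2 + 1/2 = 7/2.
So m(A \ H) = 6 - 7/2 = 5/2.

5/2


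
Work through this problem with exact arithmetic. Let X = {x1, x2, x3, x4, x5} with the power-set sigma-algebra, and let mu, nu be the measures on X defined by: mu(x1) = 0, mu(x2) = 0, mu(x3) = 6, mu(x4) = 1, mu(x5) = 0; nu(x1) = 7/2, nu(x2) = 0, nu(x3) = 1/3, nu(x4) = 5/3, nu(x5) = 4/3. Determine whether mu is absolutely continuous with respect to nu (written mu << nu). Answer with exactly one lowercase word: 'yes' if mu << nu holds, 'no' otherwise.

mu << nu means: every nu-null measurable set is also mu-null; equivalently, for every atom x, if nu({x}) = 0 then mu({x}) = 0.
Checking each atom:
  x1: nu = 7/2 > 0 -> no constraint.
  x2: nu = 0, mu = 0 -> consistent with mu << nu.
  x3: nu = 1/3 > 0 -> no constraint.
  x4: nu = 5/3 > 0 -> no constraint.
  x5: nu = 4/3 > 0 -> no constraint.
No atom violates the condition. Therefore mu << nu.

yes


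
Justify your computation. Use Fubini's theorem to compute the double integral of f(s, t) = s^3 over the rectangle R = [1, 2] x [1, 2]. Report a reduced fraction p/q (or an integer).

f(s, t) is a tensor product of a function of s and a function of t, and both factors are bounded continuous (hence Lebesgue integrable) on the rectangle, so Fubini's theorem applies:
  integral_R f d(m x m) = (integral_a1^b1 s^3 ds) * (integral_a2^b2 1 dt).
Inner integral in s: integral_{1}^{2} s^3 ds = (2^4 - 1^4)/4
  = 15/4.
Inner integral in t: integral_{1}^{2} 1 dt = (2^1 - 1^1)/1
  = 1.
Product: (15/4) * (1) = 15/4.

15/4


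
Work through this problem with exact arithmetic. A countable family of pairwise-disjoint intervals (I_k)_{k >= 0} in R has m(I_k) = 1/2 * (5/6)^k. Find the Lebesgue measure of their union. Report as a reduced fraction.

By countable additivity of the Lebesgue measure on pairwise disjoint measurable sets,
  m(union_{k >= 0} I_k) = sum_{k >= 0} m(I_k) = sum_{k >= 0} a * r^k,
  with a = 1/2 and r = 5/6.
Since 0 < r = 5/6 < 1, the geometric series converges:
  sum_{k >= 0} a * r^k = a / (1 - r).
  = 1/2 / (1 - 5/6)
  = 1/2 / (1/6)
  = 3.

3


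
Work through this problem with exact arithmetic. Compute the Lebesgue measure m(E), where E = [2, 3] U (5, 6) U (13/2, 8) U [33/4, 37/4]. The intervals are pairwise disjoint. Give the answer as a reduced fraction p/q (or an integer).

For pairwise disjoint intervals, m(union_i I_i) = sum_i m(I_i),
and m is invariant under swapping open/closed endpoints (single points have measure 0).
So m(E) = sum_i (b_i - a_i).
  I_1 has length 3 - 2 = 1.
  I_2 has length 6 - 5 = 1.
  I_3 has length 8 - 13/2 = 3/2.
  I_4 has length 37/4 - 33/4 = 1.
Summing:
  m(E) = 1 + 1 + 3/2 + 1 = 9/2.

9/2


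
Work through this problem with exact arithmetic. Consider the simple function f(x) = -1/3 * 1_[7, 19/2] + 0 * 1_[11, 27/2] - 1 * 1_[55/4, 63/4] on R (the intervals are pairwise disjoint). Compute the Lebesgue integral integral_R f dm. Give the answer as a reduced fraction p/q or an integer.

For a simple function f = sum_i c_i * 1_{A_i} with disjoint A_i,
  integral f dm = sum_i c_i * m(A_i).
Lengths of the A_i:
  m(A_1) = 19/2 - 7 = 5/2.
  m(A_2) = 27/2 - 11 = 5/2.
  m(A_3) = 63/4 - 55/4 = 2.
Contributions c_i * m(A_i):
  (-1/3) * (5/2) = -5/6.
  (0) * (5/2) = 0.
  (-1) * (2) = -2.
Total: -5/6 + 0 - 2 = -17/6.

-17/6


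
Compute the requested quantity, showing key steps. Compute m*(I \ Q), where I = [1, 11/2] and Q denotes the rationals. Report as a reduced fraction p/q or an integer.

The interval I = [1, 11/2] has m(I) = 11/2 - 1 = 9/2 (endpoints are measure-zero, so open/closed/half-open agree). Write I = (I cap Q) u (I \ Q). The rationals in I are countable, so m*(I cap Q) = 0 (cover each rational by intervals whose total length is arbitrarily small). By countable subadditivity m*(I) <= m*(I cap Q) + m*(I \ Q), hence m*(I \ Q) >= m(I) = 9/2. The reverse inequality m*(I \ Q) <= m*(I) = 9/2 is trivial since (I \ Q) is a subset of I. Therefore m*(I \ Q) = 9/2.

9/2


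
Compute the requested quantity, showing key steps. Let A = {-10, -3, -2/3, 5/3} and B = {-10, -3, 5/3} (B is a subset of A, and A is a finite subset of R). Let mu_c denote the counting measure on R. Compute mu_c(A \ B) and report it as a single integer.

Counting measure assigns mu_c(E) = |E| (number of elements) when E is finite. For B subset A, A \ B is the set of elements of A not in B, so |A \ B| = |A| - |B|.
|A| = 4, |B| = 3, so mu_c(A \ B) = 4 - 3 = 1.

1


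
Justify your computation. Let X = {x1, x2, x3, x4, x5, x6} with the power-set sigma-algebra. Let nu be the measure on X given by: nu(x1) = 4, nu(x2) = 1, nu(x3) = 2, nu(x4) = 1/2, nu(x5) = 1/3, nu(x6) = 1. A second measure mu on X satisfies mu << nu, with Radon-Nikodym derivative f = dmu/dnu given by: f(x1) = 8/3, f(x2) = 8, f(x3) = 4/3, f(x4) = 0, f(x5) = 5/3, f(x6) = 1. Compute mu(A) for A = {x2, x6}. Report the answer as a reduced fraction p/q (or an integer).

By the defining property of the Radon-Nikodym derivative, for every measurable set A,
  mu(A) = integral_A f dnu.
Since nu is a discrete measure concentrated on the atoms of X, the integral over A reduces to the sum
  mu(A) = sum_{x in A} f(x) * nu({x}).
Computing each term:
  x2: f(x2) * nu(x2) = 8 * 1 = 8.
  x6: f(x6) * nu(x6) = 1 * 1 = 1.
Summing: mu(A) = 8 + 1 = 9.

9


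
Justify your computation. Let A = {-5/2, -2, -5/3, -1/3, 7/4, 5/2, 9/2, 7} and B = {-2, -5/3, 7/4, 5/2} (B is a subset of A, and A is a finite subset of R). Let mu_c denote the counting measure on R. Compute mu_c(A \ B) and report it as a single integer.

Counting measure assigns mu_c(E) = |E| (number of elements) when E is finite. For B subset A, A \ B is the set of elements of A not in B, so |A \ B| = |A| - |B|.
|A| = 8, |B| = 4, so mu_c(A \ B) = 8 - 4 = 4.

4


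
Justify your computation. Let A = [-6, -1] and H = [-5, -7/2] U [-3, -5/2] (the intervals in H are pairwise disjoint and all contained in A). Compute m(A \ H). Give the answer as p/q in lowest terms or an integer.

The ambient interval has length m(A) = -1 - (-6) = 5.
Since the holes are disjoint and sit inside A, by finite additivity
  m(H) = sum_i (b_i - a_i), and m(A \ H) = m(A) - m(H).
Computing the hole measures:
  m(H_1) = -7/2 - (-5) = 3/2.
  m(H_2) = -5/2 - (-3) = 1/2.
Summed: m(H) = 3/2 + 1/2 = 2.
So m(A \ H) = 5 - 2 = 3.

3


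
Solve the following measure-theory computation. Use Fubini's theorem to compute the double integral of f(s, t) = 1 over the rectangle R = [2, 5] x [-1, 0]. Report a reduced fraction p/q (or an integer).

f(s, t) is a tensor product of a function of s and a function of t, and both factors are bounded continuous (hence Lebesgue integrable) on the rectangle, so Fubini's theorem applies:
  integral_R f d(m x m) = (integral_a1^b1 1 ds) * (integral_a2^b2 1 dt).
Inner integral in s: integral_{2}^{5} 1 ds = (5^1 - 2^1)/1
  = 3.
Inner integral in t: integral_{-1}^{0} 1 dt = (0^1 - (-1)^1)/1
  = 1.
Product: (3) * (1) = 3.

3


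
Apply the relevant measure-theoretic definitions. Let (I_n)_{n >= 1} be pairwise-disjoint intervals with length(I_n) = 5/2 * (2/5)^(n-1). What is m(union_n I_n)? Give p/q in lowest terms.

By countable additivity of the Lebesgue measure on pairwise disjoint measurable sets,
  m(union_{n >= 1} I_n) = sum_{n >= 1} m(I_n) = sum_{n >= 1} a * r^(n-1),
  with a = 5/2 and r = 2/5.
Since 0 < r = 2/5 < 1, the geometric series converges:
  sum_{n >= 1} a * r^(n-1) = a / (1 - r).
  = 5/2 / (1 - 2/5)
  = 5/2 / (3/5)
  = 25/6.

25/6


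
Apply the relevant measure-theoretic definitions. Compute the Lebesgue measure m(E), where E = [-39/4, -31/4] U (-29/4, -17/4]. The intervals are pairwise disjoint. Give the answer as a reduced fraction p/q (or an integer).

For pairwise disjoint intervals, m(union_i I_i) = sum_i m(I_i),
and m is invariant under swapping open/closed endpoints (single points have measure 0).
So m(E) = sum_i (b_i - a_i).
  I_1 has length -31/4 - (-39/4) = 2.
  I_2 has length -17/4 - (-29/4) = 3.
Summing:
  m(E) = 2 + 3 = 5.

5


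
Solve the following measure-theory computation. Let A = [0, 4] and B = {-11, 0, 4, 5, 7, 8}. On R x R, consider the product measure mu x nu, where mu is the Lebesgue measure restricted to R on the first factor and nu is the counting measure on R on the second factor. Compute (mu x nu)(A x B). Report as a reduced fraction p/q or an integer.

For a measurable rectangle A x B, the product measure satisfies
  (mu x nu)(A x B) = mu(A) * nu(B).
  mu(A) = 4.
  nu(B) = 6.
  (mu x nu)(A x B) = 4 * 6 = 24.

24


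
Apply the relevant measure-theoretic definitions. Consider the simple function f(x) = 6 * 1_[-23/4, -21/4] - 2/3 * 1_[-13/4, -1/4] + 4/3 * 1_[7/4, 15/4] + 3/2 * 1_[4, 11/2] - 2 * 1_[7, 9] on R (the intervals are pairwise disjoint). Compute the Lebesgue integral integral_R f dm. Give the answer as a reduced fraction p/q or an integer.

For a simple function f = sum_i c_i * 1_{A_i} with disjoint A_i,
  integral f dm = sum_i c_i * m(A_i).
Lengths of the A_i:
  m(A_1) = -21/4 - (-23/4) = 1/2.
  m(A_2) = -1/4 - (-13/4) = 3.
  m(A_3) = 15/4 - 7/4 = 2.
  m(A_4) = 11/2 - 4 = 3/2.
  m(A_5) = 9 - 7 = 2.
Contributions c_i * m(A_i):
  (6) * (1/2) = 3.
  (-2/3) * (3) = -2.
  (4/3) * (2) = 8/3.
  (3/2) * (3/2) = 9/4.
  (-2) * (2) = -4.
Total: 3 - 2 + 8/3 + 9/4 - 4 = 23/12.

23/12


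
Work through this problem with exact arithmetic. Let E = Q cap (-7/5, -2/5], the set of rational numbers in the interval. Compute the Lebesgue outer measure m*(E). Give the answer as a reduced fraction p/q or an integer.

The set Q cap (-7/5, -2/5] is countable (a subset of the countable set Q). Lebesgue outer measure of any countable set is 0: each singleton {q} has m*({q}) = 0, and by countable subadditivity m*(union_k {q_k}) <= sum_k m*({q_k}) = sum_k 0 = 0. The reverse inequality m*(E) >= 0 is automatic. So m*(Q cap (-7/5, -2/5]) = 0.

0


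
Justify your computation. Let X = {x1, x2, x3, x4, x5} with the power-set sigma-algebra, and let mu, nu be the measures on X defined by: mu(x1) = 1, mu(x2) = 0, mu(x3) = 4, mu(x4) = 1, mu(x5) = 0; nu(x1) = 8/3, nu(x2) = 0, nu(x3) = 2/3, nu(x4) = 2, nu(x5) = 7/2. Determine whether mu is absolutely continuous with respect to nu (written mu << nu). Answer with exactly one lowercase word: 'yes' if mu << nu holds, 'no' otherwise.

mu << nu means: every nu-null measurable set is also mu-null; equivalently, for every atom x, if nu({x}) = 0 then mu({x}) = 0.
Checking each atom:
  x1: nu = 8/3 > 0 -> no constraint.
  x2: nu = 0, mu = 0 -> consistent with mu << nu.
  x3: nu = 2/3 > 0 -> no constraint.
  x4: nu = 2 > 0 -> no constraint.
  x5: nu = 7/2 > 0 -> no constraint.
No atom violates the condition. Therefore mu << nu.

yes


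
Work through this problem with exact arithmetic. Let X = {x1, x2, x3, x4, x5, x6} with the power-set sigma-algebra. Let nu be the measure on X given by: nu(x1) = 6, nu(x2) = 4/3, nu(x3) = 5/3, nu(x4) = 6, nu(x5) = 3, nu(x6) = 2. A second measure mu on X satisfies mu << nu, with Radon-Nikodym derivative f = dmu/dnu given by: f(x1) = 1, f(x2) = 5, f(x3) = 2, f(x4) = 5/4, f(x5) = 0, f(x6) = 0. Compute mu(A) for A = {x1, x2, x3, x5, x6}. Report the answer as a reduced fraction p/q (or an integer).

By the defining property of the Radon-Nikodym derivative, for every measurable set A,
  mu(A) = integral_A f dnu.
Since nu is a discrete measure concentrated on the atoms of X, the integral over A reduces to the sum
  mu(A) = sum_{x in A} f(x) * nu({x}).
Computing each term:
  x1: f(x1) * nu(x1) = 1 * 6 = 6.
  x2: f(x2) * nu(x2) = 5 * 4/3 = 20/3.
  x3: f(x3) * nu(x3) = 2 * 5/3 = 10/3.
  x5: f(x5) * nu(x5) = 0 * 3 = 0.
  x6: f(x6) * nu(x6) = 0 * 2 = 0.
Summing: mu(A) = 6 + 20/3 + 10/3 + 0 + 0 = 16.

16


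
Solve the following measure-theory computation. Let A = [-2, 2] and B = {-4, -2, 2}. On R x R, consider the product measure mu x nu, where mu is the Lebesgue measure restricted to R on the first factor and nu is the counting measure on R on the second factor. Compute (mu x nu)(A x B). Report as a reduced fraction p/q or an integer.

For a measurable rectangle A x B, the product measure satisfies
  (mu x nu)(A x B) = mu(A) * nu(B).
  mu(A) = 4.
  nu(B) = 3.
  (mu x nu)(A x B) = 4 * 3 = 12.

12


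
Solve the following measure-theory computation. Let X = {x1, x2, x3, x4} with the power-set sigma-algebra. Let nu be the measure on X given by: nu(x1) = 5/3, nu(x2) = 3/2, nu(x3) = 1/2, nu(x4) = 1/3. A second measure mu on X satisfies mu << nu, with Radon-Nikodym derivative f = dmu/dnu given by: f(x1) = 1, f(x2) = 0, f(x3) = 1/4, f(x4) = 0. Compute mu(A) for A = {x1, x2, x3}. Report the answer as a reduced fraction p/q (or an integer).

By the defining property of the Radon-Nikodym derivative, for every measurable set A,
  mu(A) = integral_A f dnu.
Since nu is a discrete measure concentrated on the atoms of X, the integral over A reduces to the sum
  mu(A) = sum_{x in A} f(x) * nu({x}).
Computing each term:
  x1: f(x1) * nu(x1) = 1 * 5/3 = 5/3.
  x2: f(x2) * nu(x2) = 0 * 3/2 = 0.
  x3: f(x3) * nu(x3) = 1/4 * 1/2 = 1/8.
Summing: mu(A) = 5/3 + 0 + 1/8 = 43/24.

43/24


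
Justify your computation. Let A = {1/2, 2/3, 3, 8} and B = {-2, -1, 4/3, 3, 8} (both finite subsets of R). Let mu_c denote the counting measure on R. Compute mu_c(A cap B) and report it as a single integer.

Counting measure on a finite set equals cardinality. mu_c(A cap B) = |A cap B| (elements appearing in both).
Enumerating the elements of A that also lie in B gives 2 element(s).
So mu_c(A cap B) = 2.

2


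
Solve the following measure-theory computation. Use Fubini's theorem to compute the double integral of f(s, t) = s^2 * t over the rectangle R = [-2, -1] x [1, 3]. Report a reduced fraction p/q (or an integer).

f(s, t) is a tensor product of a function of s and a function of t, and both factors are bounded continuous (hence Lebesgue integrable) on the rectangle, so Fubini's theorem applies:
  integral_R f d(m x m) = (integral_a1^b1 s^2 ds) * (integral_a2^b2 t dt).
Inner integral in s: integral_{-2}^{-1} s^2 ds = ((-1)^3 - (-2)^3)/3
  = 7/3.
Inner integral in t: integral_{1}^{3} t dt = (3^2 - 1^2)/2
  = 4.
Product: (7/3) * (4) = 28/3.

28/3


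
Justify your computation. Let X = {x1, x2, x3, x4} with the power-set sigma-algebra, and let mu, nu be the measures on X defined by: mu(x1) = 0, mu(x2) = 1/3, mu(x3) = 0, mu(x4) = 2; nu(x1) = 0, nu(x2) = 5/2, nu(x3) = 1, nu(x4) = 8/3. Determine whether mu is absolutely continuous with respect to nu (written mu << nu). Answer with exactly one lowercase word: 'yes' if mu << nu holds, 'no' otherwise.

mu << nu means: every nu-null measurable set is also mu-null; equivalently, for every atom x, if nu({x}) = 0 then mu({x}) = 0.
Checking each atom:
  x1: nu = 0, mu = 0 -> consistent with mu << nu.
  x2: nu = 5/2 > 0 -> no constraint.
  x3: nu = 1 > 0 -> no constraint.
  x4: nu = 8/3 > 0 -> no constraint.
No atom violates the condition. Therefore mu << nu.

yes


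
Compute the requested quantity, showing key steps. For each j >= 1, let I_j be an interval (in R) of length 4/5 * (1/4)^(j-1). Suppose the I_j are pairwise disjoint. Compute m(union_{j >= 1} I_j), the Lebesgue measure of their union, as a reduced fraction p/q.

By countable additivity of the Lebesgue measure on pairwise disjoint measurable sets,
  m(union_{j >= 1} I_j) = sum_{j >= 1} m(I_j) = sum_{j >= 1} a * r^(j-1),
  with a = 4/5 and r = 1/4.
Since 0 < r = 1/4 < 1, the geometric series converges:
  sum_{j >= 1} a * r^(j-1) = a / (1 - r).
  = 4/5 / (1 - 1/4)
  = 4/5 / (3/4)
  = 16/15.

16/15


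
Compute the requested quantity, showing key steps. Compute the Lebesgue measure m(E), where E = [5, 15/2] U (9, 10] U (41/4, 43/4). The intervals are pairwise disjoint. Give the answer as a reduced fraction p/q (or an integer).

For pairwise disjoint intervals, m(union_i I_i) = sum_i m(I_i),
and m is invariant under swapping open/closed endpoints (single points have measure 0).
So m(E) = sum_i (b_i - a_i).
  I_1 has length 15/2 - 5 = 5/2.
  I_2 has length 10 - 9 = 1.
  I_3 has length 43/4 - 41/4 = 1/2.
Summing:
  m(E) = 5/2 + 1 + 1/2 = 4.

4


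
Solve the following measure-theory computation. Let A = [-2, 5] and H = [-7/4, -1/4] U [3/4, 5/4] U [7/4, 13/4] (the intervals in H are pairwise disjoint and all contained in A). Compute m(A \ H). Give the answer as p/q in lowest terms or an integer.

The ambient interval has length m(A) = 5 - (-2) = 7.
Since the holes are disjoint and sit inside A, by finite additivity
  m(H) = sum_i (b_i - a_i), and m(A \ H) = m(A) - m(H).
Computing the hole measures:
  m(H_1) = -1/4 - (-7/4) = 3/2.
  m(H_2) = 5/4 - 3/4 = 1/2.
  m(H_3) = 13/4 - 7/4 = 3/2.
Summed: m(H) = 3/2 + 1/2 + 3/2 = 7/2.
So m(A \ H) = 7 - 7/2 = 7/2.

7/2


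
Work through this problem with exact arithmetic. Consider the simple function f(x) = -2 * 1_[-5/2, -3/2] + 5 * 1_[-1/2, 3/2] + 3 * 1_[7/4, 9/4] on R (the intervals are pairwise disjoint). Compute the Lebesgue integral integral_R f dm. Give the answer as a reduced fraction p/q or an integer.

For a simple function f = sum_i c_i * 1_{A_i} with disjoint A_i,
  integral f dm = sum_i c_i * m(A_i).
Lengths of the A_i:
  m(A_1) = -3/2 - (-5/2) = 1.
  m(A_2) = 3/2 - (-1/2) = 2.
  m(A_3) = 9/4 - 7/4 = 1/2.
Contributions c_i * m(A_i):
  (-2) * (1) = -2.
  (5) * (2) = 10.
  (3) * (1/2) = 3/2.
Total: -2 + 10 + 3/2 = 19/2.

19/2


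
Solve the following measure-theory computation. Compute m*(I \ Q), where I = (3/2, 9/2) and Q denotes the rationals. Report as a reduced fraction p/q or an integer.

The interval I = (3/2, 9/2) has m(I) = 9/2 - 3/2 = 3 (endpoints are measure-zero, so open/closed/half-open agree). Write I = (I cap Q) u (I \ Q). The rationals in I are countable, so m*(I cap Q) = 0 (cover each rational by intervals whose total length is arbitrarily small). By countable subadditivity m*(I) <= m*(I cap Q) + m*(I \ Q), hence m*(I \ Q) >= m(I) = 3. The reverse inequality m*(I \ Q) <= m*(I) = 3 is trivial since (I \ Q) is a subset of I. Therefore m*(I \ Q) = 3.

3


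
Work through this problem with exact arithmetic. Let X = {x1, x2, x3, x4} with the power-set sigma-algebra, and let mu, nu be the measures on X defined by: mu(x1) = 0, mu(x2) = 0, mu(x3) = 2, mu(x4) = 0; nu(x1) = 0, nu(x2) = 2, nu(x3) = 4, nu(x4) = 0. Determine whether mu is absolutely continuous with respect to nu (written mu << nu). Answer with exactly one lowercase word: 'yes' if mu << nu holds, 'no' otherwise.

mu << nu means: every nu-null measurable set is also mu-null; equivalently, for every atom x, if nu({x}) = 0 then mu({x}) = 0.
Checking each atom:
  x1: nu = 0, mu = 0 -> consistent with mu << nu.
  x2: nu = 2 > 0 -> no constraint.
  x3: nu = 4 > 0 -> no constraint.
  x4: nu = 0, mu = 0 -> consistent with mu << nu.
No atom violates the condition. Therefore mu << nu.

yes


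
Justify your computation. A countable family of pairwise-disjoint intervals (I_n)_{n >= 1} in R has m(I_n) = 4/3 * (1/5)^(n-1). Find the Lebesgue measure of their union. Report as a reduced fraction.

By countable additivity of the Lebesgue measure on pairwise disjoint measurable sets,
  m(union_{n >= 1} I_n) = sum_{n >= 1} m(I_n) = sum_{n >= 1} a * r^(n-1),
  with a = 4/3 and r = 1/5.
Since 0 < r = 1/5 < 1, the geometric series converges:
  sum_{n >= 1} a * r^(n-1) = a / (1 - r).
  = 4/3 / (1 - 1/5)
  = 4/3 / (4/5)
  = 5/3.

5/3


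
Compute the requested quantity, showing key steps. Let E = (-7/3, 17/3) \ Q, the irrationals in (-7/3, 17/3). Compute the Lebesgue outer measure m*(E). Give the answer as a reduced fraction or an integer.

The interval I = (-7/3, 17/3) has m(I) = 17/3 - (-7/3) = 8 (endpoints are measure-zero, so open/closed/half-open agree). Write I = (I cap Q) u (I \ Q). The rationals in I are countable, so m*(I cap Q) = 0 (cover each rational by intervals whose total length is arbitrarily small). By countable subadditivity m*(I) <= m*(I cap Q) + m*(I \ Q), hence m*(I \ Q) >= m(I) = 8. The reverse inequality m*(I \ Q) <= m*(I) = 8 is trivial since (I \ Q) is a subset of I. Therefore m*(I \ Q) = 8.

8


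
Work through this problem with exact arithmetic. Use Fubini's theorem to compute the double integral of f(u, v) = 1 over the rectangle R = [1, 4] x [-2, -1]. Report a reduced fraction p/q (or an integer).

f(u, v) is a tensor product of a function of u and a function of v, and both factors are bounded continuous (hence Lebesgue integrable) on the rectangle, so Fubini's theorem applies:
  integral_R f d(m x m) = (integral_a1^b1 1 du) * (integral_a2^b2 1 dv).
Inner integral in u: integral_{1}^{4} 1 du = (4^1 - 1^1)/1
  = 3.
Inner integral in v: integral_{-2}^{-1} 1 dv = ((-1)^1 - (-2)^1)/1
  = 1.
Product: (3) * (1) = 3.

3


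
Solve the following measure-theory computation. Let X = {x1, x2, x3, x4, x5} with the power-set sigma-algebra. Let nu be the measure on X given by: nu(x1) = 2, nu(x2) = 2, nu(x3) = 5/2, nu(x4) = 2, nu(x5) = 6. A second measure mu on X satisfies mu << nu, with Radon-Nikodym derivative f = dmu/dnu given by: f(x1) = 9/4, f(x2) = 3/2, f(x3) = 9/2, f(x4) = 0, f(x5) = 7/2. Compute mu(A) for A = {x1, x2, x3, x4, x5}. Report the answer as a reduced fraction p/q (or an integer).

By the defining property of the Radon-Nikodym derivative, for every measurable set A,
  mu(A) = integral_A f dnu.
Since nu is a discrete measure concentrated on the atoms of X, the integral over A reduces to the sum
  mu(A) = sum_{x in A} f(x) * nu({x}).
Computing each term:
  x1: f(x1) * nu(x1) = 9/4 * 2 = 9/2.
  x2: f(x2) * nu(x2) = 3/2 * 2 = 3.
  x3: f(x3) * nu(x3) = 9/2 * 5/2 = 45/4.
  x4: f(x4) * nu(x4) = 0 * 2 = 0.
  x5: f(x5) * nu(x5) = 7/2 * 6 = 21.
Summing: mu(A) = 9/2 + 3 + 45/4 + 0 + 21 = 159/4.

159/4


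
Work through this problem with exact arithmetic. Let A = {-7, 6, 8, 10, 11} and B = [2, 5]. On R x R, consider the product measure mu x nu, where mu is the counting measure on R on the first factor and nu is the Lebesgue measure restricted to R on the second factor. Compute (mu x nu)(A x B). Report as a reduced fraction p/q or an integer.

For a measurable rectangle A x B, the product measure satisfies
  (mu x nu)(A x B) = mu(A) * nu(B).
  mu(A) = 5.
  nu(B) = 3.
  (mu x nu)(A x B) = 5 * 3 = 15.

15


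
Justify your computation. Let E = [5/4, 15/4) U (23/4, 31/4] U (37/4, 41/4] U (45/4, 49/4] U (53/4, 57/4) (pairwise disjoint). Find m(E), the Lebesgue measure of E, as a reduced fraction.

For pairwise disjoint intervals, m(union_i I_i) = sum_i m(I_i),
and m is invariant under swapping open/closed endpoints (single points have measure 0).
So m(E) = sum_i (b_i - a_i).
  I_1 has length 15/4 - 5/4 = 5/2.
  I_2 has length 31/4 - 23/4 = 2.
  I_3 has length 41/4 - 37/4 = 1.
  I_4 has length 49/4 - 45/4 = 1.
  I_5 has length 57/4 - 53/4 = 1.
Summing:
  m(E) = 5/2 + 2 + 1 + 1 + 1 = 15/2.

15/2


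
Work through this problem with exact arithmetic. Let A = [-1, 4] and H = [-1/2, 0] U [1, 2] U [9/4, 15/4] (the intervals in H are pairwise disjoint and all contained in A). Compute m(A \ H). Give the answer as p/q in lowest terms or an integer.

The ambient interval has length m(A) = 4 - (-1) = 5.
Since the holes are disjoint and sit inside A, by finite additivity
  m(H) = sum_i (b_i - a_i), and m(A \ H) = m(A) - m(H).
Computing the hole measures:
  m(H_1) = 0 - (-1/2) = 1/2.
  m(H_2) = 2 - 1 = 1.
  m(H_3) = 15/4 - 9/4 = 3/2.
Summed: m(H) = 1/2 + 1 + 3/2 = 3.
So m(A \ H) = 5 - 3 = 2.

2


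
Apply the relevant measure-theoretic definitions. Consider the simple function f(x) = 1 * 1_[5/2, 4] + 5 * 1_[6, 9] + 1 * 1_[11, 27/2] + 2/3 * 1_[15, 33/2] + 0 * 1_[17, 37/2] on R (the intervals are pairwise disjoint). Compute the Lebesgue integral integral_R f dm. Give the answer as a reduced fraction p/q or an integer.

For a simple function f = sum_i c_i * 1_{A_i} with disjoint A_i,
  integral f dm = sum_i c_i * m(A_i).
Lengths of the A_i:
  m(A_1) = 4 - 5/2 = 3/2.
  m(A_2) = 9 - 6 = 3.
  m(A_3) = 27/2 - 11 = 5/2.
  m(A_4) = 33/2 - 15 = 3/2.
  m(A_5) = 37/2 - 17 = 3/2.
Contributions c_i * m(A_i):
  (1) * (3/2) = 3/2.
  (5) * (3) = 15.
  (1) * (5/2) = 5/2.
  (2/3) * (3/2) = 1.
  (0) * (3/2) = 0.
Total: 3/2 + 15 + 5/2 + 1 + 0 = 20.

20


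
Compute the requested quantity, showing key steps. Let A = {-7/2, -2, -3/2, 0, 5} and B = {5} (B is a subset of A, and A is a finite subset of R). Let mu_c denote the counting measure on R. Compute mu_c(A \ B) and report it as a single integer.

Counting measure assigns mu_c(E) = |E| (number of elements) when E is finite. For B subset A, A \ B is the set of elements of A not in B, so |A \ B| = |A| - |B|.
|A| = 5, |B| = 1, so mu_c(A \ B) = 5 - 1 = 4.

4


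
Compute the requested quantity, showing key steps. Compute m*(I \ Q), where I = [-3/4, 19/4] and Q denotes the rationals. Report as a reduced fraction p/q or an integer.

The interval I = [-3/4, 19/4] has m(I) = 19/4 - (-3/4) = 11/2 (endpoints are measure-zero, so open/closed/half-open agree). Write I = (I cap Q) u (I \ Q). The rationals in I are countable, so m*(I cap Q) = 0 (cover each rational by intervals whose total length is arbitrarily small). By countable subadditivity m*(I) <= m*(I cap Q) + m*(I \ Q), hence m*(I \ Q) >= m(I) = 11/2. The reverse inequality m*(I \ Q) <= m*(I) = 11/2 is trivial since (I \ Q) is a subset of I. Therefore m*(I \ Q) = 11/2.

11/2


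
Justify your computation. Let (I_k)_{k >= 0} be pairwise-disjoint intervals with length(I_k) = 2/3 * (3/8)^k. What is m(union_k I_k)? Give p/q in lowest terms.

By countable additivity of the Lebesgue measure on pairwise disjoint measurable sets,
  m(union_{k >= 0} I_k) = sum_{k >= 0} m(I_k) = sum_{k >= 0} a * r^k,
  with a = 2/3 and r = 3/8.
Since 0 < r = 3/8 < 1, the geometric series converges:
  sum_{k >= 0} a * r^k = a / (1 - r).
  = 2/3 / (1 - 3/8)
  = 2/3 / (5/8)
  = 16/15.

16/15


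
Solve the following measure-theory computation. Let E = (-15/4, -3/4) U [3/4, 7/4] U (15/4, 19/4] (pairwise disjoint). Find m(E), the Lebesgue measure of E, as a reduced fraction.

For pairwise disjoint intervals, m(union_i I_i) = sum_i m(I_i),
and m is invariant under swapping open/closed endpoints (single points have measure 0).
So m(E) = sum_i (b_i - a_i).
  I_1 has length -3/4 - (-15/4) = 3.
  I_2 has length 7/4 - 3/4 = 1.
  I_3 has length 19/4 - 15/4 = 1.
Summing:
  m(E) = 3 + 1 + 1 = 5.

5


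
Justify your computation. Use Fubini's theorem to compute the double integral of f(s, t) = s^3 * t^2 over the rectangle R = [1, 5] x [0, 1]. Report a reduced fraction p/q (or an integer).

f(s, t) is a tensor product of a function of s and a function of t, and both factors are bounded continuous (hence Lebesgue integrable) on the rectangle, so Fubini's theorem applies:
  integral_R f d(m x m) = (integral_a1^b1 s^3 ds) * (integral_a2^b2 t^2 dt).
Inner integral in s: integral_{1}^{5} s^3 ds = (5^4 - 1^4)/4
  = 156.
Inner integral in t: integral_{0}^{1} t^2 dt = (1^3 - 0^3)/3
  = 1/3.
Product: (156) * (1/3) = 52.

52


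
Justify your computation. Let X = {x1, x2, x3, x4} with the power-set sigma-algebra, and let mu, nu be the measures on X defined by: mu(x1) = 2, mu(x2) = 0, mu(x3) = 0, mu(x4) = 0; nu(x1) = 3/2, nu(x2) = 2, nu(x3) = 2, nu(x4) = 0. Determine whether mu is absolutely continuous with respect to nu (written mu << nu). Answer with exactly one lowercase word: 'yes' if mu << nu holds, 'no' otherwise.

mu << nu means: every nu-null measurable set is also mu-null; equivalently, for every atom x, if nu({x}) = 0 then mu({x}) = 0.
Checking each atom:
  x1: nu = 3/2 > 0 -> no constraint.
  x2: nu = 2 > 0 -> no constraint.
  x3: nu = 2 > 0 -> no constraint.
  x4: nu = 0, mu = 0 -> consistent with mu << nu.
No atom violates the condition. Therefore mu << nu.

yes


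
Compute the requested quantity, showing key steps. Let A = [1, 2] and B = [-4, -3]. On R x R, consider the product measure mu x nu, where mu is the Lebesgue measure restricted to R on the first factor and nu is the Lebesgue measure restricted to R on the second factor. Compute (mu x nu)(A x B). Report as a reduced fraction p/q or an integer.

For a measurable rectangle A x B, the product measure satisfies
  (mu x nu)(A x B) = mu(A) * nu(B).
  mu(A) = 1.
  nu(B) = 1.
  (mu x nu)(A x B) = 1 * 1 = 1.

1


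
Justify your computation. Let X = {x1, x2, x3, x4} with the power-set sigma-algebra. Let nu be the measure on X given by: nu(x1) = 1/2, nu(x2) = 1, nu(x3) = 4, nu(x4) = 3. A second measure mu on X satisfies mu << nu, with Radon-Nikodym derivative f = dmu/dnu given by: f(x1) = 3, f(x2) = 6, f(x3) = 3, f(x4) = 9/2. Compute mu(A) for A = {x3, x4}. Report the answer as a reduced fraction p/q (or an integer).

By the defining property of the Radon-Nikodym derivative, for every measurable set A,
  mu(A) = integral_A f dnu.
Since nu is a discrete measure concentrated on the atoms of X, the integral over A reduces to the sum
  mu(A) = sum_{x in A} f(x) * nu({x}).
Computing each term:
  x3: f(x3) * nu(x3) = 3 * 4 = 12.
  x4: f(x4) * nu(x4) = 9/2 * 3 = 27/2.
Summing: mu(A) = 12 + 27/2 = 51/2.

51/2


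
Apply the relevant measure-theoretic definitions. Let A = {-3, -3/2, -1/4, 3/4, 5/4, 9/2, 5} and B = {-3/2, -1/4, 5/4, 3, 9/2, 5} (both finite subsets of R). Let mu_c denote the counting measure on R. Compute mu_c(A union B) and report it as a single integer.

Counting measure on a finite set equals cardinality. By inclusion-exclusion, |A union B| = |A| + |B| - |A cap B|.
|A| = 7, |B| = 6, |A cap B| = 5.
So mu_c(A union B) = 7 + 6 - 5 = 8.

8


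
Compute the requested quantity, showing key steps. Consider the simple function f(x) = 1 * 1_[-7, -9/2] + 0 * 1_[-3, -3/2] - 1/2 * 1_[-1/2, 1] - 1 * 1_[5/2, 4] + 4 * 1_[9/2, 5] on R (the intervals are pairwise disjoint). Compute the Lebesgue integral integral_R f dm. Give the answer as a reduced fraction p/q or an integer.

For a simple function f = sum_i c_i * 1_{A_i} with disjoint A_i,
  integral f dm = sum_i c_i * m(A_i).
Lengths of the A_i:
  m(A_1) = -9/2 - (-7) = 5/2.
  m(A_2) = -3/2 - (-3) = 3/2.
  m(A_3) = 1 - (-1/2) = 3/2.
  m(A_4) = 4 - 5/2 = 3/2.
  m(A_5) = 5 - 9/2 = 1/2.
Contributions c_i * m(A_i):
  (1) * (5/2) = 5/2.
  (0) * (3/2) = 0.
  (-1/2) * (3/2) = -3/4.
  (-1) * (3/2) = -3/2.
  (4) * (1/2) = 2.
Total: 5/2 + 0 - 3/4 - 3/2 + 2 = 9/4.

9/4
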